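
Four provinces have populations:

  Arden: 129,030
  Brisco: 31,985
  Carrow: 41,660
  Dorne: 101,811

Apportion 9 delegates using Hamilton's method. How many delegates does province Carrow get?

1

Standard divisor: 304486 ÷ 9 ≈ 33831.778.
Standard quotas: Arden 3.8139, Brisco 0.9454, Carrow 1.2314, Dorne 3.0093.
Lower quotas: Arden 3, Brisco 0, Carrow 1, Dorne 3 (sum 7, leaving 2 seats).
Remainders in descending order: Brisco 0.9454, Arden 0.8139, Carrow 0.2314, Dorne 0.0093.
The surplus seats go to Brisco, Arden.
Carrow receives 1.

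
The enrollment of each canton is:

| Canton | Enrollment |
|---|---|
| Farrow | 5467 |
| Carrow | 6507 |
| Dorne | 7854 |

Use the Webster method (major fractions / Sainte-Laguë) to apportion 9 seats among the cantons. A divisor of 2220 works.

Farrow=2; Carrow=3; Dorne=4

With modified divisor 2220: modified quotas Farrow 2.463, Carrow 2.931, Dorne 3.538.
Rounding to the nearest integer: Farrow 2, Carrow 3, Dorne 4 (total 9).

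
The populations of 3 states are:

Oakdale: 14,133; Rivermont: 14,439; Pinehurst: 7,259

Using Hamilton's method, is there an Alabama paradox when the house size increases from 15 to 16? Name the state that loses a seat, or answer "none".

At 15 seats: Oakdale 6, Rivermont 6, Pinehurst 3.
At 16 seats: Oakdale 6, Rivermont 7, Pinehurst 3.
No state's allocation decreased.

none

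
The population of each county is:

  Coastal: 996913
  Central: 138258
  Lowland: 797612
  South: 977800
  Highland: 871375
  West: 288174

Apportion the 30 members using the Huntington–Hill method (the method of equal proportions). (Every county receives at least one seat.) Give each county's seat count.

With divisor 133837: modified quotas Coastal 7.449, Central 1.033, Lowland 5.960, South 7.306, Highland 6.511, West 2.153.
Geometric-mean thresholds: Coastal √(7·8)=7.483, Central √(1·2)=1.414, Lowland √(5·6)=5.477, South √(7·8)=7.483, Highland √(6·7)=6.481, West √(2·3)=2.449.
Each quota rounded against its threshold gives Coastal 7, Central 1, Lowland 6, South 7, Highland 7, West 2 (total 30).

Coastal: 7; Central: 1; Lowland: 6; South: 7; Highland: 7; West: 2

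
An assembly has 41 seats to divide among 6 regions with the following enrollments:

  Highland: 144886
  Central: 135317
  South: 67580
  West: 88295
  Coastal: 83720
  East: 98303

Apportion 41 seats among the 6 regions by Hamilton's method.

Highland: 10, Central: 9, South: 4, West: 6, Coastal: 6, East: 6

The standard divisor is 618101/41 ≈ 15075.634.
Standard quotas: Highland 9.6106, Central 8.9759, South 4.4827, West 5.8568, Coastal 5.5533, East 6.5207.
Lower quotas: Highland 9, Central 8, South 4, West 5, Coastal 5, East 6 (sum 37, leaving 4 seats).
Remainders in descending order: Central 0.9759, West 0.8568, Highland 0.6106, Coastal 0.5533, East 0.5207, South 0.4827.
Largest remainders: Central, West, Highland, Coastal receive the extra seats.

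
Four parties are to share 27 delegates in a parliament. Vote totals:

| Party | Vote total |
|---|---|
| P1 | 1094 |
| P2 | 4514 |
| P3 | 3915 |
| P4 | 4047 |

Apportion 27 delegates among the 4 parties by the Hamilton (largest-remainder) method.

P1 2, P2 9, P3 8, P4 8

Total 13570; standard divisor 13570/27 ≈ 502.593.
Standard quotas: P1 2.177, P2 8.981, P3 7.790, P4 8.052.
Lower quotas: P1 2, P2 8, P3 7, P4 8 (sum 25, leaving 2 seats).
Remainders in descending order: P2 0.981, P3 0.790, P1 0.177, P4 0.052.
The surplus seats go to P2, P3.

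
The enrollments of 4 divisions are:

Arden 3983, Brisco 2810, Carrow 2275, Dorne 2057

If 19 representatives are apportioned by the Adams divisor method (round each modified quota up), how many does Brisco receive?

Standard divisor 11125/19 ≈ 585.526; standard quotas: Arden 6.802, Brisco 4.799, Carrow 3.885, Dorne 3.513.
Rounding up gives 7, 5, 4, 4 = 20 seats, so the divisor must be adjusted.
With modified divisor 670: modified quotas Arden 5.945, Brisco 4.194, Carrow 3.396, Dorne 3.070.
Rounding up: Arden 6, Brisco 5, Carrow 4, Dorne 4 (total 19).
Brisco receives 5.

5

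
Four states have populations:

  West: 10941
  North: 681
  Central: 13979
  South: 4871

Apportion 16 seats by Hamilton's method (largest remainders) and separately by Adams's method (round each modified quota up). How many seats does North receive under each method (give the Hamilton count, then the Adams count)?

0 and 1

Hamilton: West 6, North 0, Central 7, South 3.
Adams: West 5, North 1, Central 7, South 3.
North gets 0 under Hamilton and 1 under Adams.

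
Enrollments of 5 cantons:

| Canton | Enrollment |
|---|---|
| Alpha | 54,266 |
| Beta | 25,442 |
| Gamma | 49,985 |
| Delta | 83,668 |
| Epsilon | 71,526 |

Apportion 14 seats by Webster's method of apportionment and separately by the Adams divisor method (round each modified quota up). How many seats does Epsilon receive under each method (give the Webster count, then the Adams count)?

4 and 3

Webster: Alpha 3, Beta 1, Gamma 2, Delta 4, Epsilon 4.
Adams: Alpha 3, Beta 2, Gamma 2, Delta 4, Epsilon 3.
Epsilon gets 4 under Webster and 3 under Adams.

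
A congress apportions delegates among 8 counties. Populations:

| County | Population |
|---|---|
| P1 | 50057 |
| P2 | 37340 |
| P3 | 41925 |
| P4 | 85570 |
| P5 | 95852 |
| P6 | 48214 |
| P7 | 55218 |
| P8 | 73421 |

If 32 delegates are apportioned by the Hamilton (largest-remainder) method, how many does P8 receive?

5

Total 487597; standard divisor 487597/32 ≈ 15237.406.
Standard quotas: P1 3.2851, P2 2.4505, P3 2.7515, P4 5.6158, P5 6.2906, P6 3.1642, P7 3.6238, P8 4.8185.
Lower quotas: P1 3, P2 2, P3 2, P4 5, P5 6, P6 3, P7 3, P8 4 (sum 28, leaving 4 seats).
Remainders in descending order: P8 0.8185, P3 0.7515, P7 0.6238, P4 0.6158, P2 0.4505, P5 0.2906, P1 0.2851, P6 0.1642.
The surplus seats go to P8, P3, P7, P4.
P8 receives 5.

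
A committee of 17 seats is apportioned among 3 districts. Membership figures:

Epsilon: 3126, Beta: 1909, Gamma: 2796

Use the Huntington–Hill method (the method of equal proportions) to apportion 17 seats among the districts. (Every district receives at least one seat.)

With divisor 457: modified quotas Epsilon 6.840, Beta 4.177, Gamma 6.118.
Geometric-mean thresholds: Epsilon √(6·7)=6.481, Beta √(4·5)=4.472, Gamma √(6·7)=6.481.
Each quota rounded against its threshold gives Epsilon 7, Beta 4, Gamma 6 (total 17).

Epsilon=7, Beta=4, Gamma=6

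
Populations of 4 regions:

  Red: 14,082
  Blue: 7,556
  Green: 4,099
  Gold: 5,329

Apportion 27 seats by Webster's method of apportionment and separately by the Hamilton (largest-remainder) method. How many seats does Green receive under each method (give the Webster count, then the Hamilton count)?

4 and 3

Webster: Red 12, Blue 6, Green 4, Gold 5.
Hamilton: Red 12, Blue 7, Green 3, Gold 5.
Green gets 4 under Webster and 3 under Hamilton.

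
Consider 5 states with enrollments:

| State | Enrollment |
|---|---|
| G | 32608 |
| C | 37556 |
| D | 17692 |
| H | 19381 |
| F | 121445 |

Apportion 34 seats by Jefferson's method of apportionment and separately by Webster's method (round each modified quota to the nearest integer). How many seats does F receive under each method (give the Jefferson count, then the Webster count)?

Jefferson: G 5, C 5, D 2, H 3, F 19.
Webster: G 5, C 5, D 3, H 3, F 18.
F gets 19 under Jefferson and 18 under Webster.

19 and 18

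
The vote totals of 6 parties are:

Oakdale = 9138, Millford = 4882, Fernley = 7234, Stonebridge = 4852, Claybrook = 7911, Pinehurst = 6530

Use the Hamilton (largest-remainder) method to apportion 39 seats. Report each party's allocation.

Oakdale=9; Millford=5; Fernley=7; Stonebridge=5; Claybrook=7; Pinehurst=6

Standard divisor: 40547 ÷ 39 ≈ 1039.667.
Standard quotas: Oakdale 8.7894, Millford 4.6957, Fernley 6.9580, Stonebridge 4.6669, Claybrook 7.6092, Pinehurst 6.2809.
Lower quotas: Oakdale 8, Millford 4, Fernley 6, Stonebridge 4, Claybrook 7, Pinehurst 6 (sum 35, leaving 4 seats).
Remainders in descending order: Fernley 0.9580, Oakdale 0.7894, Millford 0.6957, Stonebridge 0.6669, Claybrook 0.6092, Pinehurst 0.2809.
The surplus seats go to Fernley, Oakdale, Millford, Stonebridge.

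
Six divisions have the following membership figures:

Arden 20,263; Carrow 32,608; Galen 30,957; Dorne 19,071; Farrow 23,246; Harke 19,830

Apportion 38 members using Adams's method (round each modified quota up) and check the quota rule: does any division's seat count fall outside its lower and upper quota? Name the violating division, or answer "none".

Standard quotas: Arden 5.275, Carrow 8.488, Galen 8.059, Dorne 4.965, Farrow 6.051, Harke 5.162.
Adams allocation: Arden 5, Carrow 9, Galen 8, Dorne 5, Farrow 6, Harke 5.
Every allocation lies between the lower and upper quota.

none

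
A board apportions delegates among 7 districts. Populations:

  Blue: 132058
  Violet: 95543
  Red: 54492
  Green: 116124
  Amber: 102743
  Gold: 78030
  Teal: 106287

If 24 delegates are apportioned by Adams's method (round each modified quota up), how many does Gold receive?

3

Standard divisor 685277/24 ≈ 28553.208; standard quotas: Blue 4.625, Violet 3.346, Red 1.908, Green 4.067, Amber 3.598, Gold 2.733, Teal 3.722.
Rounding up gives 5, 4, 2, 5, 4, 3, 4 = 27 seats, so the divisor must be adjusted.
With modified divisor 33600: modified quotas Blue 3.930, Violet 2.844, Red 1.622, Green 3.456, Amber 3.058, Gold 2.322, Teal 3.163.
Rounding up: Blue 4, Violet 3, Red 2, Green 4, Amber 4, Gold 3, Teal 4 (total 24).
Gold receives 3.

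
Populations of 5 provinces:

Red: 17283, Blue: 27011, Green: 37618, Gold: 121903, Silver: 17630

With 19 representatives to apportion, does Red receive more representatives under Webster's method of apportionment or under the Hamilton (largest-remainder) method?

Webster: Red 1, Blue 2, Green 3, Gold 11, Silver 2.
Hamilton: Red 2, Blue 2, Green 3, Gold 10, Silver 2.
Red gets 1 under Webster and 2 under Hamilton.

Hamilton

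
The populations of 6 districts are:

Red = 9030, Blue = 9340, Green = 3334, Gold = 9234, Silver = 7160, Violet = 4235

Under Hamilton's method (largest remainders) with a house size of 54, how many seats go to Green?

4

Standard divisor: 42333 ÷ 54 ≈ 783.944.
Standard quotas: Red 11.5187, Blue 11.9141, Green 4.2529, Gold 11.7789, Silver 9.1333, Violet 5.4022.
Lower quotas: Red 11, Blue 11, Green 4, Gold 11, Silver 9, Violet 5 (sum 51, leaving 3 seats).
Remainders in descending order: Blue 0.9141, Gold 0.7789, Red 0.5187, Violet 0.4022, Green 0.2529, Silver 0.1333.
Largest remainders: Blue, Gold, Red receive the extra seats.
Green receives 4.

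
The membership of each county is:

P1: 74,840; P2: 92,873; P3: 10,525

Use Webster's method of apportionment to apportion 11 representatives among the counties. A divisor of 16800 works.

P1 4; P2 6; P3 1

With modified divisor 16800: modified quotas P1 4.455, P2 5.528, P3 0.626.
Rounding to the nearest integer: P1 4, P2 6, P3 1 (total 11).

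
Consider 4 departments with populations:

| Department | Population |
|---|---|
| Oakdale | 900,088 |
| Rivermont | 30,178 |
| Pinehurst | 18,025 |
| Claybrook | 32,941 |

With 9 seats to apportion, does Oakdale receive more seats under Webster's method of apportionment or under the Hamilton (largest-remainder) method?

Webster: Oakdale 9, Rivermont 0, Pinehurst 0, Claybrook 0.
Hamilton: Oakdale 8, Rivermont 0, Pinehurst 0, Claybrook 1.
Oakdale gets 9 under Webster and 8 under Hamilton.

Webster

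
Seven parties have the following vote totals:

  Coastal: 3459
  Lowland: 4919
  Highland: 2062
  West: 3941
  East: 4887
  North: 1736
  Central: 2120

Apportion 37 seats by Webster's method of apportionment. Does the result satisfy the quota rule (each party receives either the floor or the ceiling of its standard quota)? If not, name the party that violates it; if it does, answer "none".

none

Standard quotas: Coastal 5.535, Lowland 7.871, Highland 3.299, West 6.306, East 7.820, North 2.778, Central 3.392.
Webster allocation: Coastal 6, Lowland 8, Highland 3, West 6, East 8, North 3, Central 3.
Every allocation lies between the lower and upper quota.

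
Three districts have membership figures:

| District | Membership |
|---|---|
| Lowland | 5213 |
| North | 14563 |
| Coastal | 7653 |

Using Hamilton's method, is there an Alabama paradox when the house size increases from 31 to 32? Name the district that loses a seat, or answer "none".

none

At 31 seats: Lowland 6, North 16, Coastal 9.
At 32 seats: Lowland 6, North 17, Coastal 9.
No district's allocation decreased.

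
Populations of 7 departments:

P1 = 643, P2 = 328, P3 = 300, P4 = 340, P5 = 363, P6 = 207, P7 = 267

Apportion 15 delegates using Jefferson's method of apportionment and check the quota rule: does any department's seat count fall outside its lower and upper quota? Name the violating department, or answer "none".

Standard quotas: P1 3.940, P2 2.010, P3 1.838, P4 2.083, P5 2.224, P6 1.268, P7 1.636.
Jefferson allocation: P1 4, P2 2, P3 2, P4 2, P5 2, P6 1, P7 2.
Every allocation lies between the lower and upper quota.

none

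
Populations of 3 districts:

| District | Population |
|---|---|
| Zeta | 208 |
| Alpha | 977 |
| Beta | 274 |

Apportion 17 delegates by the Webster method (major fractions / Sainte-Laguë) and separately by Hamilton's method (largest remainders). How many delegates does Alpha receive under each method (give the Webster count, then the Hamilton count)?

12 and 11

Webster: Zeta 2, Alpha 12, Beta 3.
Hamilton: Zeta 3, Alpha 11, Beta 3.
Alpha gets 12 under Webster and 11 under Hamilton.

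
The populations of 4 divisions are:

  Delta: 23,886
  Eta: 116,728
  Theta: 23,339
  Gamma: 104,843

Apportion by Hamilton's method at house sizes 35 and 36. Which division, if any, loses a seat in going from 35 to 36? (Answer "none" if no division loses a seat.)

none

At 35 seats: Delta 3, Eta 15, Theta 3, Gamma 14.
At 36 seats: Delta 3, Eta 16, Theta 3, Gamma 14.
No division's allocation decreased.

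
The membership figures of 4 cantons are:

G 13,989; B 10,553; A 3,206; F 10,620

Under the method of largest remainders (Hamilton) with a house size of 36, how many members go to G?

13

The standard divisor is 38368/36 ≈ 1065.778.
Standard quotas: G 13.1256, B 9.9017, A 3.0081, F 9.9646.
Lower quotas: G 13, B 9, A 3, F 9 (sum 34, leaving 2 seats).
Remainders in descending order: F 0.9646, B 0.9017, G 0.1256, A 0.0081.
Largest remainders: F, B receive the extra seats.
G receives 13.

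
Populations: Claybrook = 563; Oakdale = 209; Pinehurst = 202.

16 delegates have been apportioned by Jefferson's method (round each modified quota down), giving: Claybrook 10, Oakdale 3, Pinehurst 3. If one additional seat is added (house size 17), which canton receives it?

Oakdale

Priority for the next seat is population ÷ (current seats + 1).
Priorities: Claybrook 51.182, Oakdale 52.250, Pinehurst 50.500.
Highest priority: Oakdale.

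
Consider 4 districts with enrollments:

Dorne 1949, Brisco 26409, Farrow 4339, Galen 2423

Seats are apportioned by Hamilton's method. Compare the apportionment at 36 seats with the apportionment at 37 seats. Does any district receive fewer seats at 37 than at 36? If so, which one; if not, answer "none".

At 36 seats: Dorne 2, Brisco 27, Farrow 4, Galen 3.
At 37 seats: Dorne 2, Brisco 28, Farrow 5, Galen 2.
Galen drops from 3 to 2.

Galen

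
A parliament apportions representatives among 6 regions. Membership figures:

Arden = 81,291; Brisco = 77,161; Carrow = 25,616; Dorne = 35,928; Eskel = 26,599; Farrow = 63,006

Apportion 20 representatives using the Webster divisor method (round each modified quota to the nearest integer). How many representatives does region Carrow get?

2

Standard divisor 309601/20 ≈ 15480.05; standard quotas: Arden 5.251, Brisco 4.985, Carrow 1.655, Dorne 2.321, Eskel 1.718, Farrow 4.070.
Rounding to the nearest integer gives Arden 5, Brisco 5, Carrow 2, Dorne 2, Eskel 2, Farrow 4 — total 20, matching the house size, so no adjustment is needed.
Carrow receives 2.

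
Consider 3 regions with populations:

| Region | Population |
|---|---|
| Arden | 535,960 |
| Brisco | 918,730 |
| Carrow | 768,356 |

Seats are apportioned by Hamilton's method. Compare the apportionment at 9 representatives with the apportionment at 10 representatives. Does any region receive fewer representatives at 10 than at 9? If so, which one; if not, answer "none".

At 9 seats: Arden 2, Brisco 4, Carrow 3.
At 10 seats: Arden 2, Brisco 4, Carrow 4.
No region's allocation decreased.

none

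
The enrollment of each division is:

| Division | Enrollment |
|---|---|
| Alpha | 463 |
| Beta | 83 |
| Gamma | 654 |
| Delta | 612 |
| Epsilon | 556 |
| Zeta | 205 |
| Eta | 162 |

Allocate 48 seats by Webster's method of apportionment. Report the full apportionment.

Alpha 8, Beta 1, Gamma 11, Delta 11, Epsilon 10, Zeta 4, Eta 3

Standard divisor 2735/48 ≈ 56.979; standard quotas: Alpha 8.126, Beta 1.457, Gamma 11.478, Delta 10.741, Epsilon 9.758, Zeta 3.598, Eta 2.843.
Rounding to the nearest integer gives Alpha 8, Beta 1, Gamma 11, Delta 11, Epsilon 10, Zeta 4, Eta 3 — total 48, matching the house size, so no adjustment is needed.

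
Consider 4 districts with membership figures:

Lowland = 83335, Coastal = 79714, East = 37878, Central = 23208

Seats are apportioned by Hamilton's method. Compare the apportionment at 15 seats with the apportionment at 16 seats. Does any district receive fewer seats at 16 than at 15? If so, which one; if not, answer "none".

At 15 seats: Lowland 6, Coastal 5, East 2, Central 2.
At 16 seats: Lowland 6, Coastal 6, East 3, Central 1.
Central drops from 2 to 1.

Central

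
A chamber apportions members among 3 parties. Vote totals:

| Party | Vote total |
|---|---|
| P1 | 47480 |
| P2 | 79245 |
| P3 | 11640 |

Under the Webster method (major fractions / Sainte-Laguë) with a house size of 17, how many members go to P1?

6

Standard divisor 138365/17 ≈ 8139.118; standard quotas: P1 5.834, P2 9.736, P3 1.430.
Rounding to the nearest integer gives P1 6, P2 10, P3 1 — total 17, matching the house size, so no adjustment is needed.
P1 receives 6.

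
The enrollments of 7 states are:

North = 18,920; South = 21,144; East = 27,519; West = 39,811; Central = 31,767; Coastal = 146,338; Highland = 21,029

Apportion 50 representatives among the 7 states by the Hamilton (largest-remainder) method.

North 3, South 3, East 5, West 7, Central 5, Coastal 24, Highland 3

Total 306528; standard divisor 306528/50 ≈ 6130.56.
Standard quotas: North 3.0862, South 3.4490, East 4.4888, West 6.4939, Central 5.1817, Coastal 23.8703, Highland 3.4302.
Lower quotas: North 3, South 3, East 4, West 6, Central 5, Coastal 23, Highland 3 (sum 47, leaving 3 seats).
Remainders in descending order: Coastal 0.8703, West 0.4939, East 0.4888, South 0.4490, Highland 0.4302, Central 0.1817, North 0.0862.
Largest remainders: Coastal, West, East receive the extra seats.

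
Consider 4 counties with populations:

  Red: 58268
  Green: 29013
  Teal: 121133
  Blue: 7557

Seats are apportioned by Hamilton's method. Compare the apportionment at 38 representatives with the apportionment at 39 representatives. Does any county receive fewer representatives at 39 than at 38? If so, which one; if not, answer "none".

Blue

At 38 seats: Red 10, Green 5, Teal 21, Blue 2.
At 39 seats: Red 11, Green 5, Teal 22, Blue 1.
Blue drops from 2 to 1.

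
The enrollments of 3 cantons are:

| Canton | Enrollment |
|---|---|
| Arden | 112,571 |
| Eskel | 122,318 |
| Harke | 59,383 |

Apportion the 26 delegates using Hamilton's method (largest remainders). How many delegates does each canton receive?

Arden=10; Eskel=11; Harke=5

Total 294272; standard divisor 294272/26 ≈ 11318.154.
Standard quotas: Arden 9.9461, Eskel 10.8072, Harke 5.2467.
Lower quotas: Arden 9, Eskel 10, Harke 5 (sum 24, leaving 2 seats).
Remainders in descending order: Arden 0.9461, Eskel 0.8072, Harke 0.2467.
The surplus seats go to Arden, Eskel.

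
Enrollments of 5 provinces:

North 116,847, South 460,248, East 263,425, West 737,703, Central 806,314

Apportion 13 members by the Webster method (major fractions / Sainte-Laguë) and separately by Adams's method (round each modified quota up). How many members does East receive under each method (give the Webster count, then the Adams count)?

1 and 2

Webster: North 1, South 3, East 1, West 4, Central 4.
Adams: North 1, South 2, East 2, West 4, Central 4.
East gets 1 under Webster and 2 under Adams.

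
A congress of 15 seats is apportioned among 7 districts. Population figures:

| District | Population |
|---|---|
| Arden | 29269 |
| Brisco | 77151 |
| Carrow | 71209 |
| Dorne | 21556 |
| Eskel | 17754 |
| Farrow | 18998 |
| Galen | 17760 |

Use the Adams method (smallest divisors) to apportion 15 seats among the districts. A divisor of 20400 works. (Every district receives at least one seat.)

With modified divisor 20400: modified quotas Arden 1.435, Brisco 3.782, Carrow 3.491, Dorne 1.057, Eskel 0.870, Farrow 0.931, Galen 0.871.
Rounding up: Arden 2, Brisco 4, Carrow 4, Dorne 2, Eskel 1, Farrow 1, Galen 1 (total 15).

Arden=2, Brisco=4, Carrow=4, Dorne=2, Eskel=1, Farrow=1, Galen=1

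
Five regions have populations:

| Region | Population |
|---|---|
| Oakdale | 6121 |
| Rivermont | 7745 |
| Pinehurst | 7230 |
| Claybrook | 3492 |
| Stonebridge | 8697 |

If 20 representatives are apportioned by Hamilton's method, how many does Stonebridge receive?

5

The standard divisor is 33285/20 ≈ 1664.25.
Standard quotas: Oakdale 3.6779, Rivermont 4.6537, Pinehurst 4.3443, Claybrook 2.0982, Stonebridge 5.2258.
Lower quotas: Oakdale 3, Rivermont 4, Pinehurst 4, Claybrook 2, Stonebridge 5 (sum 18, leaving 2 seats).
Remainders in descending order: Oakdale 0.6779, Rivermont 0.6537, Pinehurst 0.3443, Stonebridge 0.2258, Claybrook 0.0982.
Largest remainders: Oakdale, Rivermont receive the extra seats.
Stonebridge receives 5.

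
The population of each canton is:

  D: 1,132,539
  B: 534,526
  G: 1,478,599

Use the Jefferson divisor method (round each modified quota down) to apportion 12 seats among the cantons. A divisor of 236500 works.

D 4, B 2, G 6

With modified divisor 236500: modified quotas D 4.789, B 2.260, G 6.252.
Rounding down: D 4, B 2, G 6 (total 12).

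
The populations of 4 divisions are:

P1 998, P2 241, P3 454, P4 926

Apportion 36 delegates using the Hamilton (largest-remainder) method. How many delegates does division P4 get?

Total 2619; standard divisor 2619/36 ≈ 72.75.
Standard quotas: P1 13.718, P2 3.313, P3 6.241, P4 12.729.
Lower quotas: P1 13, P2 3, P3 6, P4 12 (sum 34, leaving 2 seats).
Remainders in descending order: P4 0.729, P1 0.718, P2 0.313, P3 0.241.
The surplus seats go to P4, P1.
P4 receives 13.

13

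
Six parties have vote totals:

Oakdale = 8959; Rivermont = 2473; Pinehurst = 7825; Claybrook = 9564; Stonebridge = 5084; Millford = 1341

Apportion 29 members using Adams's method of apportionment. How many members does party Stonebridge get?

4

Standard divisor 35246/29 ≈ 1215.379; standard quotas: Oakdale 7.371, Rivermont 2.035, Pinehurst 6.438, Claybrook 7.869, Stonebridge 4.183, Millford 1.103.
Rounding up gives 8, 3, 7, 8, 5, 2 = 33 seats, so the divisor must be adjusted.
With modified divisor 1311.53: modified quotas Oakdale 6.831, Rivermont 1.886, Pinehurst 5.966, Claybrook 7.292, Stonebridge 3.876, Millford 1.022.
Rounding up: Oakdale 7, Rivermont 2, Pinehurst 6, Claybrook 8, Stonebridge 4, Millford 2 (total 29).
Stonebridge receives 4.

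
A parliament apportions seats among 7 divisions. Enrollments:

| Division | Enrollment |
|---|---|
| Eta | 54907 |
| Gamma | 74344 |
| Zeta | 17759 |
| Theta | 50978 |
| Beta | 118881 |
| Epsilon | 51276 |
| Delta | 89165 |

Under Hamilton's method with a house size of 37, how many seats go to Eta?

5

Standard divisor: 457310 ÷ 37 ≈ 12359.73.
Standard quotas: Eta 4.4424, Gamma 6.0150, Zeta 1.4368, Theta 4.1245, Beta 9.6184, Epsilon 4.1486, Delta 7.2142.
Lower quotas: Eta 4, Gamma 6, Zeta 1, Theta 4, Beta 9, Epsilon 4, Delta 7 (sum 35, leaving 2 seats).
Remainders in descending order: Beta 0.6184, Eta 0.4424, Zeta 0.4368, Delta 0.2142, Epsilon 0.1486, Theta 0.1245, Gamma 0.0150.
Largest remainders: Beta, Eta receive the extra seats.
Eta receives 5.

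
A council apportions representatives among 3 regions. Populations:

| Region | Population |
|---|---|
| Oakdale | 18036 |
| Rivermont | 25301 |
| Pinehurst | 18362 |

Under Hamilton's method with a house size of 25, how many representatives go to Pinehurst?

8

Standard divisor: 61699 ÷ 25 ≈ 2467.96.
Standard quotas: Oakdale 7.3081, Rivermont 10.2518, Pinehurst 7.4402.
Lower quotas: Oakdale 7, Rivermont 10, Pinehurst 7 (sum 24, leaving 1 seat).
Remainders in descending order: Pinehurst 0.4402, Oakdale 0.3081, Rivermont 0.2518.
The surplus seat goes to Pinehurst.
Pinehurst receives 8.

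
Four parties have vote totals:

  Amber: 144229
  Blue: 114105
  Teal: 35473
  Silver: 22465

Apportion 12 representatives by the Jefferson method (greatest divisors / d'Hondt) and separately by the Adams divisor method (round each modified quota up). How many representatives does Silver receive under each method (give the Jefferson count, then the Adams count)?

Jefferson: Amber 6, Blue 5, Teal 1, Silver 0.
Adams: Amber 5, Blue 4, Teal 2, Silver 1.
Silver gets 0 under Jefferson and 1 under Adams.

0 and 1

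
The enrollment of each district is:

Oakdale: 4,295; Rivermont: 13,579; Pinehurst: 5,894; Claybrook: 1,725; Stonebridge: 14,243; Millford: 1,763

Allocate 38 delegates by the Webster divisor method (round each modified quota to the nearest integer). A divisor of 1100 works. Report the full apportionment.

Oakdale: 4, Rivermont: 12, Pinehurst: 5, Claybrook: 2, Stonebridge: 13, Millford: 2

With modified divisor 1100: modified quotas Oakdale 3.905, Rivermont 12.345, Pinehurst 5.358, Claybrook 1.568, Stonebridge 12.948, Millford 1.603.
Rounding to the nearest integer: Oakdale 4, Rivermont 12, Pinehurst 5, Claybrook 2, Stonebridge 13, Millford 2 (total 38).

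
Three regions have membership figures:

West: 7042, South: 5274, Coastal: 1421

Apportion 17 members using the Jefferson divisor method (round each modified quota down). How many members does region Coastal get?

Standard divisor 13737/17 ≈ 808.059; standard quotas: West 8.715, South 6.527, Coastal 1.759.
Rounding down gives 8, 6, 1 = 15 seats, so the divisor must be adjusted.
With modified divisor 730: modified quotas West 9.647, South 7.225, Coastal 1.947.
Rounding down: West 9, South 7, Coastal 1 (total 17).
Coastal receives 1.

1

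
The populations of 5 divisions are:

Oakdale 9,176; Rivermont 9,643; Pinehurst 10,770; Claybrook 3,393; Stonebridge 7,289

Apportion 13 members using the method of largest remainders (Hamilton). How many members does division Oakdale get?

3

Standard divisor: 40271 ÷ 13 ≈ 3097.769.
Standard quotas: Oakdale 2.9621, Rivermont 3.1129, Pinehurst 3.4767, Claybrook 1.0953, Stonebridge 2.3530.
Lower quotas: Oakdale 2, Rivermont 3, Pinehurst 3, Claybrook 1, Stonebridge 2 (sum 11, leaving 2 seats).
Remainders in descending order: Oakdale 0.9621, Pinehurst 0.4767, Stonebridge 0.3530, Rivermont 0.1129, Claybrook 0.0953.
Largest remainders: Oakdale, Pinehurst receive the extra seats.
Oakdale receives 3.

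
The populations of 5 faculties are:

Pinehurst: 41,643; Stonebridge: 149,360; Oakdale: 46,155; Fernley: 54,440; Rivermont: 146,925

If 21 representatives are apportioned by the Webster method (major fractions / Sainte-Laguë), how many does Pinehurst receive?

2

Standard divisor 438523/21 ≈ 20882.048; standard quotas: Pinehurst 1.994, Stonebridge 7.153, Oakdale 2.210, Fernley 2.607, Rivermont 7.036.
Rounding to the nearest integer gives Pinehurst 2, Stonebridge 7, Oakdale 2, Fernley 3, Rivermont 7 — total 21, matching the house size, so no adjustment is needed.
Pinehurst receives 2.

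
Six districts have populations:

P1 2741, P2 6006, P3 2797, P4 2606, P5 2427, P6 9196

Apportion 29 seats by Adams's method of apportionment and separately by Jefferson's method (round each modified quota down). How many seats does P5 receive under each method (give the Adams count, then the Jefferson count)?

Adams: P1 3, P2 7, P3 3, P4 3, P5 3, P6 10.
Jefferson: P1 3, P2 7, P3 3, P4 3, P5 2, P6 11.
P5 gets 3 under Adams and 2 under Jefferson.

3 and 2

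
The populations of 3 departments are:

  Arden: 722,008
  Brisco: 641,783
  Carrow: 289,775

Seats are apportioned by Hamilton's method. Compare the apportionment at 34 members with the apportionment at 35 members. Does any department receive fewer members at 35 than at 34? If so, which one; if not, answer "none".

At 34 seats: Arden 15, Brisco 13, Carrow 6.
At 35 seats: Arden 15, Brisco 14, Carrow 6.
No department's allocation decreased.

none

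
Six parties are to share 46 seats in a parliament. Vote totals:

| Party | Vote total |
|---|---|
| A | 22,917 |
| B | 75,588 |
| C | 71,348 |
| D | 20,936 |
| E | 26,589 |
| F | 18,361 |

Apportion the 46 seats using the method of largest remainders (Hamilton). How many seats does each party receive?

The standard divisor is 235739/46 ≈ 5124.761.
Standard quotas: A 4.4718, B 14.7496, C 13.9222, D 4.0853, E 5.1883, F 3.5828.
Lower quotas: A 4, B 14, C 13, D 4, E 5, F 3 (sum 43, leaving 3 seats).
Remainders in descending order: C 0.9222, B 0.7496, F 0.5828, A 0.4718, E 0.1883, D 0.0853.
The surplus seats go to C, B, F.

A: 4, B: 15, C: 14, D: 4, E: 5, F: 4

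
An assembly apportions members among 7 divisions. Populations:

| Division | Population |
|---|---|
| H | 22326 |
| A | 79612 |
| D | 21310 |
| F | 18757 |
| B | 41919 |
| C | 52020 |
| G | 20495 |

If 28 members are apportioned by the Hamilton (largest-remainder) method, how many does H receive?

2

Total 256439; standard divisor 256439/28 ≈ 9158.536.
Standard quotas: H 2.4377, A 8.6927, D 2.3268, F 2.0480, B 4.5770, C 5.6799, G 2.2378.
Lower quotas: H 2, A 8, D 2, F 2, B 4, C 5, G 2 (sum 25, leaving 3 seats).
Remainders in descending order: A 0.6927, C 0.6799, B 0.5770, H 0.4377, D 0.3268, G 0.2378, F 0.0480.
The surplus seats go to A, C, B.
H receives 2.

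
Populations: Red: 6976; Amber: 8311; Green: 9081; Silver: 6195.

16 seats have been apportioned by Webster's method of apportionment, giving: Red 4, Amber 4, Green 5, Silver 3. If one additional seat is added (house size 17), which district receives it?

Priority for the next seat is population ÷ (current seats + 0.5).
Priorities: Red 1550.222, Amber 1846.889, Green 1651.091, Silver 1770.000.
Highest priority: Amber.

Amber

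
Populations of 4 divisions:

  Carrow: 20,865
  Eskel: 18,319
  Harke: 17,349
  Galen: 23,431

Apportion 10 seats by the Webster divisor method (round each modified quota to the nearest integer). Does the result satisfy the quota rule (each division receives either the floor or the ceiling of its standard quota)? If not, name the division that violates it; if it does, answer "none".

Standard quotas: Carrow 2.609, Eskel 2.291, Harke 2.170, Galen 2.930.
Webster allocation: Carrow 3, Eskel 2, Harke 2, Galen 3.
Every allocation lies between the lower and upper quota.

none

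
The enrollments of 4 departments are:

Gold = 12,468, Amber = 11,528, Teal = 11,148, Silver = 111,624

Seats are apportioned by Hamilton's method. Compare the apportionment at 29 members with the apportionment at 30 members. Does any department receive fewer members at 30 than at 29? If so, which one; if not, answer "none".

none

At 29 seats: Gold 3, Amber 2, Teal 2, Silver 22.
At 30 seats: Gold 3, Amber 2, Teal 2, Silver 23.
No department's allocation decreased.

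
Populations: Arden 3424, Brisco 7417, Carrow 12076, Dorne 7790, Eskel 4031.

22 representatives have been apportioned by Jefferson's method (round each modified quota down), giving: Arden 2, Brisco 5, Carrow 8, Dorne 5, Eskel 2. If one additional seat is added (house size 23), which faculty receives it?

Eskel

Priority for the next seat is population ÷ (current seats + 1).
Priorities: Arden 1141.333, Brisco 1236.167, Carrow 1341.778, Dorne 1298.333, Eskel 1343.667.
Highest priority: Eskel.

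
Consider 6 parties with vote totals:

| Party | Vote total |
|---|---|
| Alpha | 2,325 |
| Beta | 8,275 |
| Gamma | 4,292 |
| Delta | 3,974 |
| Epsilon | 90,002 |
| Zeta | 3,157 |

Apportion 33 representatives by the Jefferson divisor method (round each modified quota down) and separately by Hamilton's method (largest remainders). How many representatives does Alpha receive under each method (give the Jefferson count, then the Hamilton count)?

Jefferson: Alpha 0, Beta 2, Gamma 1, Delta 1, Epsilon 28, Zeta 1.
Hamilton: Alpha 1, Beta 2, Gamma 1, Delta 1, Epsilon 27, Zeta 1.
Alpha gets 0 under Jefferson and 1 under Hamilton.

0 and 1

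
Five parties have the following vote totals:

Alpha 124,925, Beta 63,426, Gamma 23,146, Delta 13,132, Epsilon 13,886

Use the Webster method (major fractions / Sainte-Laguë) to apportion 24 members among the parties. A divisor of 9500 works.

With modified divisor 9500: modified quotas Alpha 13.150, Beta 6.676, Gamma 2.436, Delta 1.382, Epsilon 1.462.
Rounding to the nearest integer: Alpha 13, Beta 7, Gamma 2, Delta 1, Epsilon 1 (total 24).

Alpha 13, Beta 7, Gamma 2, Delta 1, Epsilon 1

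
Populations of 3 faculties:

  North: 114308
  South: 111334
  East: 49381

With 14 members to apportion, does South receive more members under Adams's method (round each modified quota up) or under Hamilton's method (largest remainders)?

Adams: North 6, South 5, East 3.
Hamilton: North 6, South 6, East 2.
South gets 5 under Adams and 6 under Hamilton.

Hamilton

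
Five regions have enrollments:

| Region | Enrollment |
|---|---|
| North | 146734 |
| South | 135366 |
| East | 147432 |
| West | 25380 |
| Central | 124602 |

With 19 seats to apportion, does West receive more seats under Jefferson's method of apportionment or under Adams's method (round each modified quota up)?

Adams

Jefferson: North 5, South 5, East 5, West 0, Central 4.
Adams: North 5, South 4, East 5, West 1, Central 4.
West gets 0 under Jefferson and 1 under Adams.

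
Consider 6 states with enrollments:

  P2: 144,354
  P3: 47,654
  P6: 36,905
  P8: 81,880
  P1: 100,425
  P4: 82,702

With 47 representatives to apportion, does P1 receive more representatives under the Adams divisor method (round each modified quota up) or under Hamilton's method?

Adams: P2 13, P3 5, P6 4, P8 8, P1 9, P4 8.
Hamilton: P2 14, P3 4, P6 3, P8 8, P1 10, P4 8.
P1 gets 9 under Adams and 10 under Hamilton.

Hamilton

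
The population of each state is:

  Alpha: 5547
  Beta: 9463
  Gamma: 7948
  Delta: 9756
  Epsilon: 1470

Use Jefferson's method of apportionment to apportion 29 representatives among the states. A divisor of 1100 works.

Alpha=5; Beta=8; Gamma=7; Delta=8; Epsilon=1

With modified divisor 1100: modified quotas Alpha 5.043, Beta 8.603, Gamma 7.225, Delta 8.869, Epsilon 1.336.
Rounding down: Alpha 5, Beta 8, Gamma 7, Delta 8, Epsilon 1 (total 29).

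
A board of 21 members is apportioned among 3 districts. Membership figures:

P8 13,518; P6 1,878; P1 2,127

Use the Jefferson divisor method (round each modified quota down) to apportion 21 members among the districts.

P8=17, P6=2, P1=2

Standard divisor 17523/21 ≈ 834.429; standard quotas: P8 16.200, P6 2.251, P1 2.549.
Rounding down gives 16, 2, 2 = 20 seats, so the divisor must be adjusted.
With modified divisor 770: modified quotas P8 17.556, P6 2.439, P1 2.762.
Rounding down: P8 17, P6 2, P1 2 (total 21).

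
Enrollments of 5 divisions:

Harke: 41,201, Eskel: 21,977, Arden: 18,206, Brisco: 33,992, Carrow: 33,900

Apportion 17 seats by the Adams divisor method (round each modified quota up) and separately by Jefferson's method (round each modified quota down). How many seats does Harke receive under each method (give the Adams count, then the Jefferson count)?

4 and 5

Adams: Harke 4, Eskel 3, Arden 2, Brisco 4, Carrow 4.
Jefferson: Harke 5, Eskel 2, Arden 2, Brisco 4, Carrow 4.
Harke gets 4 under Adams and 5 under Jefferson.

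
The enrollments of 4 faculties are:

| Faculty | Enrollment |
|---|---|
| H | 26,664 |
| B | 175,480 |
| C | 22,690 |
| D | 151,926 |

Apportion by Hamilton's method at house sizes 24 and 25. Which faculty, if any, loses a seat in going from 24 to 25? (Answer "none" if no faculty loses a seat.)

none

At 24 seats: H 2, B 11, C 1, D 10.
At 25 seats: H 2, B 12, C 1, D 10.
No faculty's allocation decreased.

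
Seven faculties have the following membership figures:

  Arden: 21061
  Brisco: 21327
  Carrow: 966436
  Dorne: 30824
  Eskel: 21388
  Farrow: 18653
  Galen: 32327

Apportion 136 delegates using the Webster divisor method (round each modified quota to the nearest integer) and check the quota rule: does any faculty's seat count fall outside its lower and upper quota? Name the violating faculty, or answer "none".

Standard quotas: Arden 2.576, Brisco 2.608, Carrow 118.196, Dorne 3.770, Eskel 2.616, Farrow 2.281, Galen 3.954.
Webster allocation: Arden 3, Brisco 3, Carrow 117, Dorne 4, Eskel 3, Farrow 2, Galen 4.
Carrow has quota 118.196 (lower 118, upper 119) but receives 117 — outside the quota interval.

Carrow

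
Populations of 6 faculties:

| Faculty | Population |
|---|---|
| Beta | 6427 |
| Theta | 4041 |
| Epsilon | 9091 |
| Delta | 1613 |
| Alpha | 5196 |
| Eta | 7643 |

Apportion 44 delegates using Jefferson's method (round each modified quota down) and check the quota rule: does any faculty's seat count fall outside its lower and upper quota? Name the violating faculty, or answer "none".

Standard quotas: Beta 8.315, Theta 5.228, Epsilon 11.761, Delta 2.087, Alpha 6.722, Eta 9.888.
Jefferson allocation: Beta 8, Theta 5, Epsilon 12, Delta 2, Alpha 7, Eta 10.
Every allocation lies between the lower and upper quota.

none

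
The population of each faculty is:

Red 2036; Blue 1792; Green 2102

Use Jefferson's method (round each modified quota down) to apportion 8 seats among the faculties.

Standard divisor 5930/8 ≈ 741.25; standard quotas: Red 2.747, Blue 2.418, Green 2.836.
Rounding down gives 2, 2, 2 = 6 seats, so the divisor must be adjusted.
With modified divisor 640: modified quotas Red 3.181, Blue 2.800, Green 3.284.
Rounding down: Red 3, Blue 2, Green 3 (total 8).

Red 3, Blue 2, Green 3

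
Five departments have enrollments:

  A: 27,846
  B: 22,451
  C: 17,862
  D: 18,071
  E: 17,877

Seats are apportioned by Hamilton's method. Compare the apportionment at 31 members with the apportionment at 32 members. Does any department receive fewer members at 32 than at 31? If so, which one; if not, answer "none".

At 31 seats: A 8, B 7, C 5, D 6, E 5.
At 32 seats: A 9, B 7, C 5, D 6, E 5.
No department's allocation decreased.

none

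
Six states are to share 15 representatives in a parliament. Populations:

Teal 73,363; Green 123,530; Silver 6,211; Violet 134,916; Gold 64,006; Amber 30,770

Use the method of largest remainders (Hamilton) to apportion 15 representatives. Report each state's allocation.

Standard divisor: 432796 ÷ 15 ≈ 28853.067.
Standard quotas: Teal 2.5426, Green 4.2813, Silver 0.2153, Violet 4.6760, Gold 2.2183, Amber 1.0664.
Lower quotas: Teal 2, Green 4, Silver 0, Violet 4, Gold 2, Amber 1 (sum 13, leaving 2 seats).
Remainders in descending order: Violet 0.6760, Teal 0.5426, Green 0.2813, Gold 0.2183, Silver 0.2153, Amber 0.0664.
The surplus seats go to Violet, Teal.

Teal=3, Green=4, Silver=0, Violet=5, Gold=2, Amber=1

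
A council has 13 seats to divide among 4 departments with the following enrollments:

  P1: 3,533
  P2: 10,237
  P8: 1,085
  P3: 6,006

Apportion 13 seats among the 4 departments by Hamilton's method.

P1 2, P2 6, P8 1, P3 4

Total 20861; standard divisor 20861/13 ≈ 1604.692.
Standard quotas: P1 2.2017, P2 6.3794, P8 0.6761, P3 3.7428.
Lower quotas: P1 2, P2 6, P8 0, P3 3 (sum 11, leaving 2 seats).
Remainders in descending order: P3 0.7428, P8 0.6761, P2 0.3794, P1 0.2017.
The surplus seats go to P3, P8.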